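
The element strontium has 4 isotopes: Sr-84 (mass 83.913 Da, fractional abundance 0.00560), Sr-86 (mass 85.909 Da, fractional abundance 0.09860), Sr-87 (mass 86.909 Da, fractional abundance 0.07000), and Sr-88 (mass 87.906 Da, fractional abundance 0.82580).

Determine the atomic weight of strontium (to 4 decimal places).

Ar = Σ fᵢ·mᵢ = 0.00560 × 83.913 + 0.09860 × 85.909 + 0.07000 × 86.909 + 0.82580 × 87.906
= 0.46991 + 8.47063 + 6.08363 + 72.59277 = 87.61694 Da

87.6169 Da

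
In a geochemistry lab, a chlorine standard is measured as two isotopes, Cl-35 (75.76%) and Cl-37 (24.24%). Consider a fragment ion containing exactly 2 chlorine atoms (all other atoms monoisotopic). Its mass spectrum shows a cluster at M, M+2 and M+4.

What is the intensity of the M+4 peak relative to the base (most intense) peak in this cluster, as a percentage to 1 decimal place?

(0.7576 + 0.2424)^2 gives M 0.5740, M+2 0.3673, M+4 0.0588; the largest is M.
P(M) = C(2,0) × 0.7576^2 × 0.2424^0 = 1 × 0.57395776 × 1.0000 = 0.573958 (base)
P(M+4) = C(2,2) × 0.7576^0 × 0.2424^2 = 1 × 1.0000 × 0.05875776 = 0.058758
Relative intensity = 0.058758 / 0.573958 × 100 = 10.2

10.2%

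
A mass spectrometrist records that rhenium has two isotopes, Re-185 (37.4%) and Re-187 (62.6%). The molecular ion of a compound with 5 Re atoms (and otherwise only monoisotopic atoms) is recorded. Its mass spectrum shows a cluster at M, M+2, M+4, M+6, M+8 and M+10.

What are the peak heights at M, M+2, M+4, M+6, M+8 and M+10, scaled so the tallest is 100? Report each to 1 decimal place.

The 5 Re atoms are independent, so intensities follow the terms of (0.374 + 0.626)^5.
P(M) = 0.374^5 = 0.007317
P(M+2) = 5 × 0.374^4 × 0.626^1 = 0.061239
P(M+4) = 10 × 0.374^3 × 0.626^2 = 0.205005
P(M+6) = 10 × 0.374^2 × 0.626^3 = 0.343136
P(M+8) = 5 × 0.374^1 × 0.626^4 = 0.287170
P(M+10) = 0.626^5 = 0.096133
The M+6 peak is largest (0.343136); scaling to 100 gives 2.1 : 17.8 : 59.7 : 100.0 : 83.7 : 28.0.

2.1 : 17.8 : 59.7 : 100.0 : 83.7 : 28.0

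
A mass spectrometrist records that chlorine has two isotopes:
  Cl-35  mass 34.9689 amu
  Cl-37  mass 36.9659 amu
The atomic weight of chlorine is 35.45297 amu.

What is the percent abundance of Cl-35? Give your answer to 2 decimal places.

75.76%

Let x be the fractional abundance of Cl-35; then Cl-37 has abundance 1 − x.
34.9689·x + 36.9659·(1 − x) = 35.45297
(34.9689 − 36.9659)·x = 35.45297 − 36.9659
x = -1.51293 / -1.9970 = 0.75760 → 75.76% Cl-35, 24.24% Cl-37.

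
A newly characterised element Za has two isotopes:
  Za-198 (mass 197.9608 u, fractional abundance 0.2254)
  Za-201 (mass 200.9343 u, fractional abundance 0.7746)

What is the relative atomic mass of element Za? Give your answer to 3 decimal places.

200.264 u

Weight each isotope mass by its fractional abundance: 0.2254 × 197.9608 + 0.7746 × 200.9343
= 44.62036 + 155.64371 = 200.26407 u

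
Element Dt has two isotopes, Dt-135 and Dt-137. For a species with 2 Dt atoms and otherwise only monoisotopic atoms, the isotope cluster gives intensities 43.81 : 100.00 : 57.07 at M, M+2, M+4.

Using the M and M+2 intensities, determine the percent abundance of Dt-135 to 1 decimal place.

46.7%

If p is the fraction of Dt that is Dt-135, then I(M+2)/I(M) = [C(2,1)·p^1·(1−p)] / p^2 = 2·(1−p)/p = 100.00/43.81 = 2.2826
(1−p)/p = 2.2826/2 = 1.1413  ⇒  p = 1/(1 + 1.1413) = 0.4670
Dt-135: 46.7%, Dt-137: 53.3%.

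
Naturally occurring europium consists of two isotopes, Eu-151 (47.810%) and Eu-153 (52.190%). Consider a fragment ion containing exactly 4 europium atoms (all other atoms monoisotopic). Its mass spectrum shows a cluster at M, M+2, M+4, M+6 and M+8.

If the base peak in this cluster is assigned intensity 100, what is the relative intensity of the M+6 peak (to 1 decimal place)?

Binomial terms of (0.47810 + 0.52190)^4: M 0.0522, M+2 0.2281, M+4 0.3736, M+6 0.2719, M+8 0.0742 → M+4 is the base peak.
P(M+4) = C(4,2) × 0.47810^2 × 0.52190^2 = 6 × 0.22857961 × 0.27237961 = 0.373563 (base)
P(M+6) = C(4,3) × 0.47810^1 × 0.52190^3 = 4 × 0.4781 × 0.14215492 = 0.271857
Relative intensity = 0.271857 / 0.373563 × 100 = 72.8

72.8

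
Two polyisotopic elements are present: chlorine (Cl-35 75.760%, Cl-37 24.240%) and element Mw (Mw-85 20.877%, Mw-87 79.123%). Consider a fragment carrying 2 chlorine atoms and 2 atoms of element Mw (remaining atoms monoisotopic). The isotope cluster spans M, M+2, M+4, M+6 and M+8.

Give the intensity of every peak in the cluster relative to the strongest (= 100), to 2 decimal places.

5.18 : 42.55 : 100.00 : 51.60 : 7.61

Chlorine pattern (n=2): 0.57395776 : 0.36728448 : 0.05875776
Element Mw pattern (n=2): 0.04358491 : 0.33037017 : 0.62604491
Convolve the two distributions (both contribute in 2-u steps):
  M: 0.57395776×0.04358491 = 0.025016
  M+2: 0.57395776×0.33037017 + 0.36728448×0.04358491 = 0.205627
  M+4: 0.57395776×0.62604491 + 0.36728448×0.33037017 + 0.05875776×0.04358491 = 0.483224
  M+6: 0.36728448×0.62604491 + 0.05875776×0.33037017 = 0.249348
  M+8: 0.05875776×0.62604491 = 0.036785
Scale to base peak (0.483224) = 100: 5.18 : 42.55 : 100.00 : 51.60 : 7.61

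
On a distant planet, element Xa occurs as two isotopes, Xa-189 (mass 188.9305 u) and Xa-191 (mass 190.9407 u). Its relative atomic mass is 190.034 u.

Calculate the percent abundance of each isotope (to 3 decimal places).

With x = fraction of Xa-189 (so Xa-191 is 1 − x):
188.9305·x + 190.9407·(1 − x) = 190.034
(188.9305 − 190.9407)·x = 190.034 − 190.9407
x = -0.9067 / -2.0102 = 0.45105 → 45.105% Xa-189, 54.895% Xa-191.

Xa-189: 45.105%, Xa-191: 54.895%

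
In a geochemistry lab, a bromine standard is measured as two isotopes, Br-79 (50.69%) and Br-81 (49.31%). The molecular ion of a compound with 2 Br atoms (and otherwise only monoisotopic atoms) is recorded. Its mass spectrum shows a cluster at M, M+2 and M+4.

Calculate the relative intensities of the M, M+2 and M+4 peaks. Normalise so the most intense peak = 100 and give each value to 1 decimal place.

The 2 Br atoms are independent, so intensities follow the terms of (0.5069 + 0.4931)^2.
P(M) = 0.5069^2 = 0.256948
P(M+2) = 2 × 0.5069^1 × 0.4931^1 = 0.499905
P(M+4) = 0.4931^2 = 0.243148
The M+2 peak is largest (0.499905); scaling to 100 gives 51.4 : 100.0 : 48.6.

51.4 : 100.0 : 48.6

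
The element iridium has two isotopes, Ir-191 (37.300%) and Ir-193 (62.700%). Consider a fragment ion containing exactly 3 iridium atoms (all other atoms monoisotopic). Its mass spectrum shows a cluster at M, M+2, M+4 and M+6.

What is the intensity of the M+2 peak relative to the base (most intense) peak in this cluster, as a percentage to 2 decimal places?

59.49%

Binomial terms of (0.37300 + 0.62700)^3: M 0.0519, M+2 0.2617, M+4 0.4399, M+6 0.2465 → M+4 is the base peak.
P(M+4) = C(3,2) × 0.37300^1 × 0.62700^2 = 3 × 0.3730 × 0.393129 = 0.439911 (base)
P(M+2) = C(3,1) × 0.37300^2 × 0.62700^1 = 3 × 0.139129 × 0.6270 = 0.261702
Relative intensity = 0.261702 / 0.439911 × 100 = 59.49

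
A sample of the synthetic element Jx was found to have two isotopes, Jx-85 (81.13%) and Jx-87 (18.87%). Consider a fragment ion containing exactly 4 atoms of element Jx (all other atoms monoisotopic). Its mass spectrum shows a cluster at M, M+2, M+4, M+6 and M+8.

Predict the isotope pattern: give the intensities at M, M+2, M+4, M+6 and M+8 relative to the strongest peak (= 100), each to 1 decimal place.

100.0 : 93.0 : 32.5 : 5.0 : 0.3

Each Jx atom is independently Jx-85 (p = 0.8113) or Jx-87 (q = 0.1887); the cluster is the binomial expansion (p + q)^4.
P(M) = 0.8113^4 = 0.433237
P(M+2) = 4 × 0.8113^3 × 0.1887^1 = 0.403066
P(M+4) = 6 × 0.8113^2 × 0.1887^2 = 0.140624
P(M+6) = 4 × 0.8113^1 × 0.1887^3 = 0.021805
P(M+8) = 0.1887^4 = 0.001268
The M peak is largest (0.433237); scaling to 100 gives 100.0 : 93.0 : 32.5 : 5.0 : 0.3.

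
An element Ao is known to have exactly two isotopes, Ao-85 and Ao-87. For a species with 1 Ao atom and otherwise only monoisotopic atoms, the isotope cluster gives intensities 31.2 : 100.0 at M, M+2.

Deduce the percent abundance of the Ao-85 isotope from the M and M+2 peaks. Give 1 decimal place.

23.8%

Let p = fractional abundance of Ao-85. I(M+2)/I(M) = [C(1,1)·p^0·(1−p)] / p^1 = 1·(1−p)/p = 100.0/31.2 = 3.2051
(1−p)/p = 3.2051/1 = 3.2051  ⇒  p = 1/(1 + 3.2051) = 0.2378
Ao-85: 23.8%, Ao-87: 76.2%.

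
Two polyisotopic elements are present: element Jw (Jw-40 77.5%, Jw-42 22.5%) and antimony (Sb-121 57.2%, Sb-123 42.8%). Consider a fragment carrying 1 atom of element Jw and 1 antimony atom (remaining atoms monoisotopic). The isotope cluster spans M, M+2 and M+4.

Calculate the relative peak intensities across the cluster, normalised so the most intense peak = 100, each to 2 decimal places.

Element Jw pattern (n=1): 0.7750 : 0.2250
Antimony pattern (n=1): 0.5720 : 0.4280
Convolve the two distributions (both contribute in 2-u steps):
  M: 0.7750×0.5720 = 0.443300
  M+2: 0.7750×0.4280 + 0.2250×0.5720 = 0.460400
  M+4: 0.2250×0.4280 = 0.096300
Scale to base peak (0.460400) = 100: 96.29 : 100.00 : 20.92

96.29 : 100.00 : 20.92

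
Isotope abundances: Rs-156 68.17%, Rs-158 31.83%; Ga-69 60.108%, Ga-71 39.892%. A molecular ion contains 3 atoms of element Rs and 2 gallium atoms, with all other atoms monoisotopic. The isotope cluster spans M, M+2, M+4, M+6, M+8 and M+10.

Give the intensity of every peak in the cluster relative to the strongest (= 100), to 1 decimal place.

33.9 : 92.4 : 100.0 : 53.7 : 14.3 : 1.5

Element Rs pattern (n=3): 0.31679614 : 0.44375625 : 0.20719908 : 0.03224853
Gallium pattern (n=2): 0.36129717 : 0.47956567 : 0.15913717
Convolve the two distributions (both contribute in 2-u steps):
  M: 0.31679614×0.36129717 = 0.114458
  M+2: 0.31679614×0.47956567 + 0.44375625×0.36129717 = 0.312252
  M+4: 0.31679614×0.15913717 + 0.44375625×0.47956567 + 0.20719908×0.36129717 = 0.338085
  M+6: 0.44375625×0.15913717 + 0.20719908×0.47956567 + 0.03224853×0.36129717 = 0.181635
  M+8: 0.20719908×0.15913717 + 0.03224853×0.47956567 = 0.048438
  M+10: 0.03224853×0.15913717 = 0.005132
Scale to base peak (0.338085) = 100: 33.9 : 92.4 : 100.0 : 53.7 : 14.3 : 1.5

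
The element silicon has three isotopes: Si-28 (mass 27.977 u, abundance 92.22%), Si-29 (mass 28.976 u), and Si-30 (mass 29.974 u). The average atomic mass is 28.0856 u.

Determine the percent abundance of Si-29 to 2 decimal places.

The remaining 7.78% is split between Si-29 (fraction x) and Si-30 (fraction 0.0778 − x).
Substituting: 28.976x + 29.974(0.0778 − x) = 2.2852106
(28.976 − 29.974)x = -0.0467666  ⇒  x = 0.04686, y = 0.03094
Si-29: 4.69%, Si-30: 3.09%.

4.69%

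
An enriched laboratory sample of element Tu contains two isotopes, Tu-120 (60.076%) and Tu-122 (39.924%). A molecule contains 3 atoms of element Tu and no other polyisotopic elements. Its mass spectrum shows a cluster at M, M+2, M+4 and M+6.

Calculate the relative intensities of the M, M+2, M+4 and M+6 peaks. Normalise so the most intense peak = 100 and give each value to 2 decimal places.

50.16 : 100.00 : 66.46 : 14.72

Each Tu atom is independently Tu-120 (p = 0.60076) or Tu-122 (q = 0.39924); the cluster is the binomial expansion (p + q)^3.
P(M) = 0.60076^3 = 0.216822
P(M+2) = 3 × 0.60076^2 × 0.39924^1 = 0.432272
P(M+4) = 3 × 0.60076^1 × 0.39924^2 = 0.287270
P(M+6) = 0.39924^3 = 0.063636
The M+2 peak is largest (0.432272); scaling to 100 gives 50.16 : 100.00 : 66.46 : 14.72.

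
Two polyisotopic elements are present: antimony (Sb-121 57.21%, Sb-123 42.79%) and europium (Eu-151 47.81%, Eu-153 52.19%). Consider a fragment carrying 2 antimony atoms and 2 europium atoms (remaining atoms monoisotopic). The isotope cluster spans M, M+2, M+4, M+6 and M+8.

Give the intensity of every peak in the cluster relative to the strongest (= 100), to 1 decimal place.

Antimony pattern (n=2): 0.32729841 : 0.48960318 : 0.18309841
Europium pattern (n=2): 0.22857961 : 0.49904078 : 0.27237961
Convolve the two distributions (both contribute in 2-u steps):
  M: 0.32729841×0.22857961 = 0.074814
  M+2: 0.32729841×0.49904078 + 0.48960318×0.22857961 = 0.275249
  M+4: 0.32729841×0.27237961 + 0.48960318×0.49904078 + 0.18309841×0.22857961 = 0.375334
  M+6: 0.48960318×0.27237961 + 0.18309841×0.49904078 = 0.224731
  M+8: 0.18309841×0.27237961 = 0.049872
Scale to base peak (0.375334) = 100: 19.9 : 73.3 : 100.0 : 59.9 : 13.3

19.9 : 73.3 : 100.0 : 59.9 : 13.3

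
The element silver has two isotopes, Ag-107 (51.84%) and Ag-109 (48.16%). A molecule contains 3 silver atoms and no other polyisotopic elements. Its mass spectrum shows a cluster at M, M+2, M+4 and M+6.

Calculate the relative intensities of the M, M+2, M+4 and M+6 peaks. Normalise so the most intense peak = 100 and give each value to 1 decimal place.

35.9 : 100.0 : 92.9 : 28.8

The 3 Ag atoms are independent, so intensities follow the terms of (0.5184 + 0.4816)^3.
P(M) = 0.5184^3 = 0.139314
P(M+2) = 3 × 0.5184^2 × 0.4816^1 = 0.388273
P(M+4) = 3 × 0.5184^1 × 0.4816^2 = 0.360711
P(M+6) = 0.4816^3 = 0.111702
The M+2 peak is largest (0.388273); scaling to 100 gives 35.9 : 100.0 : 92.9 : 28.8.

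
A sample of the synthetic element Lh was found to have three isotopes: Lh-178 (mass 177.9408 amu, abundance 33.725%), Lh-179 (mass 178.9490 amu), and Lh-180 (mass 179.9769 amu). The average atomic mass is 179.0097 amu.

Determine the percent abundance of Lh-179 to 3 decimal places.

27.291%

The remaining 66.275% is split between Lh-179 (fraction x) and Lh-180 (fraction 0.66275 − x).
Substituting: 178.9490x + 179.9769(0.66275 − x) = 118.9991652
(178.9490 − 179.9769)x = -0.280525275  ⇒  x = 0.27291, y = 0.38984
Lh-179: 27.291%, Lh-180: 38.984%.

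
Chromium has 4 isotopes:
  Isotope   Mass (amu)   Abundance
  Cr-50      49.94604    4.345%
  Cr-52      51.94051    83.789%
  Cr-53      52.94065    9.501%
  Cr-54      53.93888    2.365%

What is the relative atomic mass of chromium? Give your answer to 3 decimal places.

Weight each isotope mass by its fractional abundance: 0.04345 × 49.94604 + 0.83789 × 51.94051 + 0.09501 × 52.94065 + 0.02365 × 53.93888
= 2.170155 + 43.520434 + 5.029891 + 1.275655 = 51.996135 amu

51.996 amu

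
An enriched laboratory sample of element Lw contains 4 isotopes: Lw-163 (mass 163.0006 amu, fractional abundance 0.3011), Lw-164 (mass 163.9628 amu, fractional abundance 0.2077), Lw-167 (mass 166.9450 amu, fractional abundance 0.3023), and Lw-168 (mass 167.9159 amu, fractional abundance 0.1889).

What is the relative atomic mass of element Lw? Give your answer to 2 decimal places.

The abundance-weighted mean is 0.3011 × 163.0006 + 0.2077 × 163.9628 + 0.3023 × 166.9450 + 0.1889 × 167.9159
= 49.07948 + 34.05507 + 50.46747 + 31.71931 = 165.32133 amu

165.32 amu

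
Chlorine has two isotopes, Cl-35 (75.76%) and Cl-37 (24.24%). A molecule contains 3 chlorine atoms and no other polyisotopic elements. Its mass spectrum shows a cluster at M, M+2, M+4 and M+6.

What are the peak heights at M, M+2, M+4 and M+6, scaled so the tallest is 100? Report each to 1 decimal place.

Expanding (0.7576 + 0.2424)^3:
P(M) = 0.7576^3 = 0.434830
P(M+2) = 3 × 0.7576^2 × 0.2424^1 = 0.417382
P(M+4) = 3 × 0.7576^1 × 0.2424^2 = 0.133545
P(M+6) = 0.2424^3 = 0.014243
The M peak is largest (0.434830); scaling to 100 gives 100.0 : 96.0 : 30.7 : 3.3.

100.0 : 96.0 : 30.7 : 3.3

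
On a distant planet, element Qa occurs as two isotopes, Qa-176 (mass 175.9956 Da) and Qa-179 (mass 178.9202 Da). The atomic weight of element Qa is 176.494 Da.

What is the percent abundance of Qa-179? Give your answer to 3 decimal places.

With x = fraction of Qa-176 (so Qa-179 is 1 − x):
175.9956·x + 178.9202·(1 − x) = 176.494
(175.9956 − 178.9202)·x = 176.494 − 178.9202
x = -2.4262 / -2.9246 = 0.82958 → 82.958% Qa-176, 17.042% Qa-179.

17.042%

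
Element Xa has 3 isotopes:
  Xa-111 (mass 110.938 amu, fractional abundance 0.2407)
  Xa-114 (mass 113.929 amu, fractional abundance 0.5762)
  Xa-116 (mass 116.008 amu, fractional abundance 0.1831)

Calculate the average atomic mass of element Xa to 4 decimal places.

113.5897 amu

Weight each isotope mass by its fractional abundance: 0.2407 × 110.938 + 0.5762 × 113.929 + 0.1831 × 116.008
= 26.70278 + 65.64589 + 21.24106 = 113.58973 amu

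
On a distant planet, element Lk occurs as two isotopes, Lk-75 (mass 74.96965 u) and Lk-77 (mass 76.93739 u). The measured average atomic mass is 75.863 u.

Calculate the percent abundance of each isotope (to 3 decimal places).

Lk-75: 54.600%, Lk-77: 45.400%

With x = fraction of Lk-75 (so Lk-77 is 1 − x):
74.96965·x + 76.93739·(1 − x) = 75.863
(74.96965 − 76.93739)·x = 75.863 − 76.93739
x = -1.07439 / -1.96774 = 0.54600 → 54.600% Lk-75, 45.400% Lk-77.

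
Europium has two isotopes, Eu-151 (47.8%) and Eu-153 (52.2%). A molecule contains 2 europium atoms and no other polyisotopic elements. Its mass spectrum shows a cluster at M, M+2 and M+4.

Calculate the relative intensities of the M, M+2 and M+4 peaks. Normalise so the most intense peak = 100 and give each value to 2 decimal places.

45.79 : 100.00 : 54.60

Each Eu atom is independently Eu-151 (p = 0.478) or Eu-153 (q = 0.522); the cluster is the binomial expansion (p + q)^2.
P(M) = 0.478^2 = 0.228484
P(M+2) = 2 × 0.478^1 × 0.522^1 = 0.499032
P(M+4) = 0.522^2 = 0.272484
The M+2 peak is largest (0.499032); scaling to 100 gives 45.79 : 100.00 : 54.60.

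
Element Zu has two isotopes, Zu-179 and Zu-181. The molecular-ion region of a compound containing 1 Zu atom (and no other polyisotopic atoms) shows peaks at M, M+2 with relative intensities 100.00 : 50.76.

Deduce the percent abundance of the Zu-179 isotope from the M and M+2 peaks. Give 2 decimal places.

If p is the fraction of Zu that is Zu-179, then I(M+2)/I(M) = [C(1,1)·p^0·(1−p)] / p^1 = 1·(1−p)/p = 50.76/100.00 = 0.5076
(1−p)/p = 0.5076/1 = 0.5076  ⇒  p = 1/(1 + 0.5076) = 0.6633
Zu-179: 66.33%, Zu-181: 33.67%.

66.33%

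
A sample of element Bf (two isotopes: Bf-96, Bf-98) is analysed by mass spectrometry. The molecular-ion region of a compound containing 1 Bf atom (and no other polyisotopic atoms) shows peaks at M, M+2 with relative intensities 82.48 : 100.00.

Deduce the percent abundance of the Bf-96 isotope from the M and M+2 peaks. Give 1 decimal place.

45.2%

Write p for the Bf-96 fraction. I(M+2)/I(M) = [C(1,1)·p^0·(1−p)] / p^1 = 1·(1−p)/p = 100.00/82.48 = 1.2124
(1−p)/p = 1.2124/1 = 1.2124  ⇒  p = 1/(1 + 1.2124) = 0.4520
Bf-96: 45.2%, Bf-98: 54.8%.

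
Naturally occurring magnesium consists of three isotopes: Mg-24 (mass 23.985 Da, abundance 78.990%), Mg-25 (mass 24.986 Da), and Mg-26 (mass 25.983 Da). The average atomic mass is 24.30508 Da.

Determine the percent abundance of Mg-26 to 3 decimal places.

11.010%

Let x and y be the fractions of Mg-25 and Mg-26. Then x + y = 1 − 0.78990 = 0.21010 and 24.986x + 25.983y = 24.30508 − 0.78990×23.985 = 5.3593285.
Substituting: 24.986x + 25.983(0.21010 − x) = 5.3593285
(24.986 − 25.983)x = -0.0996998  ⇒  x = 0.10000, y = 0.11010
Mg-25: 10.000%, Mg-26: 11.010%.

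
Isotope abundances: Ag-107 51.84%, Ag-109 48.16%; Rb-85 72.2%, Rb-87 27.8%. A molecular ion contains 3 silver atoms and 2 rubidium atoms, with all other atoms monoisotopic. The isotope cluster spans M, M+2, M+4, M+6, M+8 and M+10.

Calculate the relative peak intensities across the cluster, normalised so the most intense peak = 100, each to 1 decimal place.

Silver pattern (n=3): 0.13931407 : 0.38827347 : 0.36071085 : 0.11170161
Rubidium pattern (n=2): 0.521284 : 0.401432 : 0.077284
Convolve the two distributions (both contribute in 2-u steps):
  M: 0.13931407×0.521284 = 0.072622
  M+2: 0.13931407×0.401432 + 0.38827347×0.521284 = 0.258326
  M+4: 0.13931407×0.077284 + 0.38827347×0.401432 + 0.36071085×0.521284 = 0.354665
  M+6: 0.38827347×0.077284 + 0.36071085×0.401432 + 0.11170161×0.521284 = 0.233036
  M+8: 0.36071085×0.077284 + 0.11170161×0.401432 = 0.072718
  M+10: 0.11170161×0.077284 = 0.008633
Scale to base peak (0.354665) = 100: 20.5 : 72.8 : 100.0 : 65.7 : 20.5 : 2.4

20.5 : 72.8 : 100.0 : 65.7 : 20.5 : 2.4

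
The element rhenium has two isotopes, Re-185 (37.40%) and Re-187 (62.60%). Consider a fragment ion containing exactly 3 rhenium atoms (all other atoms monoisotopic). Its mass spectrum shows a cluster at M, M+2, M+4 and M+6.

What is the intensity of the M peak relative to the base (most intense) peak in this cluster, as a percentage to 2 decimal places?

11.90%

Binomial terms of (0.3740 + 0.6260)^3: M 0.0523, M+2 0.2627, M+4 0.4397, M+6 0.2453 → M+4 is the base peak.
P(M+4) = C(3,2) × 0.3740^1 × 0.6260^2 = 3 × 0.3740 × 0.391876 = 0.439685 (base)
P(M) = C(3,0) × 0.3740^3 × 0.6260^0 = 1 × 0.05231362 × 1.0000 = 0.052314
Relative intensity = 0.052314 / 0.439685 × 100 = 11.90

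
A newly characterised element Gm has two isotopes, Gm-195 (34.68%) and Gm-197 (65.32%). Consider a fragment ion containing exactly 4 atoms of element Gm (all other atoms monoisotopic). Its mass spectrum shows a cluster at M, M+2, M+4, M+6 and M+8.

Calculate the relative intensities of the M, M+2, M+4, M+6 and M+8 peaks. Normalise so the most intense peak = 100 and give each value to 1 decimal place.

Each Gm atom is independently Gm-195 (p = 0.3468) or Gm-197 (q = 0.6532); the cluster is the binomial expansion (p + q)^4.
P(M) = 0.3468^4 = 0.014465
P(M+2) = 4 × 0.3468^3 × 0.6532^1 = 0.108979
P(M+4) = 6 × 0.3468^2 × 0.6532^2 = 0.307894
P(M+6) = 4 × 0.3468^1 × 0.6532^3 = 0.386614
P(M+8) = 0.6532^4 = 0.182047
The M+6 peak is largest (0.386614); scaling to 100 gives 3.7 : 28.2 : 79.6 : 100.0 : 47.1.

3.7 : 28.2 : 79.6 : 100.0 : 47.1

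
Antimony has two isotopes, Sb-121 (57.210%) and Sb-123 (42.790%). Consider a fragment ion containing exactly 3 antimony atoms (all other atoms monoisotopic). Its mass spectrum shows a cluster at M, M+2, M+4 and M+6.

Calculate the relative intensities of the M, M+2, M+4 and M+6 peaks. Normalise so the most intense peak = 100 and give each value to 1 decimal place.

The 3 Sb atoms are independent, so intensities follow the terms of (0.57210 + 0.42790)^3.
P(M) = 0.57210^3 = 0.187247
P(M+2) = 3 × 0.57210^2 × 0.42790^1 = 0.420153
P(M+4) = 3 × 0.57210^1 × 0.42790^2 = 0.314252
P(M+6) = 0.42790^3 = 0.078348
The M+2 peak is largest (0.420153); scaling to 100 gives 44.6 : 100.0 : 74.8 : 18.6.

44.6 : 100.0 : 74.8 : 18.6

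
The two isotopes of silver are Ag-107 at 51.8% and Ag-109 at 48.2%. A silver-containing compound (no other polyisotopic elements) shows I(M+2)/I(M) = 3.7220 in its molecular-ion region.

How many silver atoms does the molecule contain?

For n independent Ag atoms, I(M+2)/I(M) = n · (abundance Ag-109) / (abundance Ag-107) = n · 0.482/0.518.
n = 3.7220 × 0.518/0.482 = 4.00 ≈ 4

4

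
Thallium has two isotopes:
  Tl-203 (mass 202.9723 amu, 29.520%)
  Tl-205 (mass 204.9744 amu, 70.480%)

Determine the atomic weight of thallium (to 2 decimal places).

Weight each isotope mass by its fractional abundance: 0.29520 × 202.9723 + 0.70480 × 204.9744
= 59.91742 + 144.46596 = 204.38338 amu

204.38 amu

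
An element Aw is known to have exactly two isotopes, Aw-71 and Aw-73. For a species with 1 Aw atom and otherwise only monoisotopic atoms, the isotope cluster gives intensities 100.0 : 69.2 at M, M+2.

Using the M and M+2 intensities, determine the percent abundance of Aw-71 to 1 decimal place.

Write p for the Aw-71 fraction. I(M+2)/I(M) = [C(1,1)·p^0·(1−p)] / p^1 = 1·(1−p)/p = 69.2/100.0 = 0.6920
(1−p)/p = 0.6920/1 = 0.6920  ⇒  p = 1/(1 + 0.6920) = 0.5910
Aw-71: 59.1%, Aw-73: 40.9%.

59.1%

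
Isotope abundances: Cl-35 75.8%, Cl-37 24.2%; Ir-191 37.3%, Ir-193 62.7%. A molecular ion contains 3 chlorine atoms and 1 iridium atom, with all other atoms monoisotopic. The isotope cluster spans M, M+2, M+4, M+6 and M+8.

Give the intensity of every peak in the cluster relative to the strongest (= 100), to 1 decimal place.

37.9 : 100.0 : 72.6 : 20.7 : 2.1

Chlorine pattern (n=3): 0.43551951 : 0.41713346 : 0.13317454 : 0.01417249
Iridium pattern (n=1): 0.3730 : 0.6270
Convolve the two distributions (both contribute in 2-u steps):
  M: 0.43551951×0.3730 = 0.162449
  M+2: 0.43551951×0.6270 + 0.41713346×0.3730 = 0.428662
  M+4: 0.41713346×0.6270 + 0.13317454×0.3730 = 0.311217
  M+6: 0.13317454×0.6270 + 0.01417249×0.3730 = 0.088787
  M+8: 0.01417249×0.6270 = 0.008886
Scale to base peak (0.428662) = 100: 37.9 : 100.0 : 72.6 : 20.7 : 2.1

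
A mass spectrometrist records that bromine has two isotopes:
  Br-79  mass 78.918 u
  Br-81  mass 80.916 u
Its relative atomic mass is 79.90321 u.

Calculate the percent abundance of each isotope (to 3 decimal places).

Br-79: 50.690%, Br-81: 49.310%

Writing the weighted mean with unknown fraction x of Br-79:
78.918·x + 80.916·(1 − x) = 79.90321
(78.918 − 80.916)·x = 79.90321 − 80.916
x = -1.01279 / -1.998 = 0.50690 → 50.690% Br-79, 49.310% Br-81.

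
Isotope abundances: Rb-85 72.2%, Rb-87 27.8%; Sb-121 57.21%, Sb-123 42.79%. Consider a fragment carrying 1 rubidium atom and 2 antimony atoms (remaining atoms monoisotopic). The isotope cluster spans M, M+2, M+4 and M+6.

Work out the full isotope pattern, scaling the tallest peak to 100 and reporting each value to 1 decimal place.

53.2 : 100.0 : 60.4 : 11.5

Rubidium pattern (n=1): 0.7220 : 0.2780
Antimony pattern (n=2): 0.32729841 : 0.48960318 : 0.18309841
Convolve the two distributions (both contribute in 2-u steps):
  M: 0.7220×0.32729841 = 0.236309
  M+2: 0.7220×0.48960318 + 0.2780×0.32729841 = 0.444482
  M+4: 0.7220×0.18309841 + 0.2780×0.48960318 = 0.268307
  M+6: 0.2780×0.18309841 = 0.050901
Scale to base peak (0.444482) = 100: 53.2 : 100.0 : 60.4 : 11.5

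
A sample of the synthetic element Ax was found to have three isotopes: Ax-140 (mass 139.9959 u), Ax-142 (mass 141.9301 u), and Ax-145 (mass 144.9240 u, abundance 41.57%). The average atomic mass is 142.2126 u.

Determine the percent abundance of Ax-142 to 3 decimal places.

8.690%

Let x and y be the fractions of Ax-140 and Ax-142. Then x + y = 1 − 0.4157 = 0.5843 and 139.9959x + 141.9301y = 142.2126 − 0.4157×144.9240 = 81.9676932.
Substituting: 139.9959x + 141.9301(0.5843 − x) = 81.9676932
(139.9959 − 141.9301)x = -0.96206423  ⇒  x = 0.49740, y = 0.08690
Ax-140: 49.740%, Ax-142: 8.690%.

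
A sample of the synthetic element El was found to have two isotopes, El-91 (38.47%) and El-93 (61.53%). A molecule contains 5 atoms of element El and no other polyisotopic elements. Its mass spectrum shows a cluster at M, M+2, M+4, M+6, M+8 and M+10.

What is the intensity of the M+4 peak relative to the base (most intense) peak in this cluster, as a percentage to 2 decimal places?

Term probabilities: M 0.0084, M+2 0.0674, M+4 0.2155, M+6 0.3448, M+8 0.2757, M+10 0.0882. Base peak = M+6.
P(M+6) = C(5,3) × 0.3847^2 × 0.6153^3 = 10 × 0.14799409 × 0.23294894 = 0.344751 (base)
P(M+4) = C(5,2) × 0.3847^3 × 0.6153^2 = 10 × 0.05693333 × 0.37859409 = 0.215546
Relative intensity = 0.215546 / 0.344751 × 100 = 62.52

62.52%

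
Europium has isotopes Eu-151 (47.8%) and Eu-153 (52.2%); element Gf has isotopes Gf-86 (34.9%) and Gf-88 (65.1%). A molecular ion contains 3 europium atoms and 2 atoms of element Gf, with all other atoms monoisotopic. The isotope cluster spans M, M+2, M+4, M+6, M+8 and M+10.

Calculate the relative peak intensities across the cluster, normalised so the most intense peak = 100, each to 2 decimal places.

Europium pattern (n=3): 0.10921535 : 0.35780594 : 0.39074206 : 0.14223665
Element Gf pattern (n=2): 0.121801 : 0.454398 : 0.423801
Convolve the two distributions (both contribute in 2-u steps):
  M: 0.10921535×0.121801 = 0.013303
  M+2: 0.10921535×0.454398 + 0.35780594×0.121801 = 0.093208
  M+4: 0.10921535×0.423801 + 0.35780594×0.454398 + 0.39074206×0.121801 = 0.256465
  M+6: 0.35780594×0.423801 + 0.39074206×0.454398 + 0.14223665×0.121801 = 0.346515
  M+8: 0.39074206×0.423801 + 0.14223665×0.454398 = 0.230229
  M+10: 0.14223665×0.423801 = 0.060280
Scale to base peak (0.346515) = 100: 3.84 : 26.90 : 74.01 : 100.00 : 66.44 : 17.40

3.84 : 26.90 : 74.01 : 100.00 : 66.44 : 17.40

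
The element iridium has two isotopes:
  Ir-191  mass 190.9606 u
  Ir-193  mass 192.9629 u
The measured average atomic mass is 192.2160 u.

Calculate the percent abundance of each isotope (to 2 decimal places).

Writing the weighted mean with unknown fraction x of Ir-191:
190.9606·x + 192.9629·(1 − x) = 192.2160
(190.9606 − 192.9629)·x = 192.2160 − 192.9629
x = -0.7469 / -2.0023 = 0.37302 → 37.30% Ir-191, 62.70% Ir-193.

Ir-191: 37.30%, Ir-193: 62.70%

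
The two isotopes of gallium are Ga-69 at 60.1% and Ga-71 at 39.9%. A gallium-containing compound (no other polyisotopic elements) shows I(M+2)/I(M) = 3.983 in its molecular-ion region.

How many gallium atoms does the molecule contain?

6

For n independent Ga atoms, I(M+2)/I(M) = n · (abundance Ga-71) / (abundance Ga-69) = n · 0.399/0.601.
n = 3.983 × 0.601/0.399 = 6.00 ≈ 6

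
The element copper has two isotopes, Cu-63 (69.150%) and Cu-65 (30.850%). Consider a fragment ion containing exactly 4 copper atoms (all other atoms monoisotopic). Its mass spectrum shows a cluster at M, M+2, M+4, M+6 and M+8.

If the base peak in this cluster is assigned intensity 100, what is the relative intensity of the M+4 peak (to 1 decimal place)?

(0.69150 + 0.30850)^4 gives M 0.2286, M+2 0.4080, M+4 0.2731, M+6 0.0812, M+8 0.0091; the largest is M+2.
P(M+2) = C(4,1) × 0.69150^3 × 0.30850^1 = 4 × 0.33065611 × 0.3085 = 0.408030 (base)
P(M+4) = C(4,2) × 0.69150^2 × 0.30850^2 = 6 × 0.47817225 × 0.09517225 = 0.273052
Relative intensity = 0.273052 / 0.408030 × 100 = 66.9

66.9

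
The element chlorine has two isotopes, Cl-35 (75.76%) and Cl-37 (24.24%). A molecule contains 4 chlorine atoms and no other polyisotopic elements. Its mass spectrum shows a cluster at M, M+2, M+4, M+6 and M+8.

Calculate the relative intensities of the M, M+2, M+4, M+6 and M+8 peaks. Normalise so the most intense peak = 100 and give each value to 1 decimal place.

Expanding (0.7576 + 0.2424)^4:
P(M) = 0.7576^4 = 0.329428
P(M+2) = 4 × 0.7576^3 × 0.2424^1 = 0.421612
P(M+4) = 6 × 0.7576^2 × 0.2424^2 = 0.202347
P(M+6) = 4 × 0.7576^1 × 0.2424^3 = 0.043162
P(M+8) = 0.2424^4 = 0.003452
The M+2 peak is largest (0.421612); scaling to 100 gives 78.1 : 100.0 : 48.0 : 10.2 : 0.8.

78.1 : 100.0 : 48.0 : 10.2 : 0.8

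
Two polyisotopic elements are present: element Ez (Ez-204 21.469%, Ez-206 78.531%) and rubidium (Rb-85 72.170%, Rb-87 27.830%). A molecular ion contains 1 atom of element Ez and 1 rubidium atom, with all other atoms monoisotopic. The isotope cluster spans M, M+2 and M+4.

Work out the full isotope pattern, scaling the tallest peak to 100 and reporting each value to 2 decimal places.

24.73 : 100.00 : 34.88

Element Ez pattern (n=1): 0.21469 : 0.78531
Rubidium pattern (n=1): 0.7217 : 0.2783
Convolve the two distributions (both contribute in 2-u steps):
  M: 0.21469×0.7217 = 0.154942
  M+2: 0.21469×0.2783 + 0.78531×0.7217 = 0.626506
  M+4: 0.78531×0.2783 = 0.218552
Scale to base peak (0.626506) = 100: 24.73 : 100.00 : 34.88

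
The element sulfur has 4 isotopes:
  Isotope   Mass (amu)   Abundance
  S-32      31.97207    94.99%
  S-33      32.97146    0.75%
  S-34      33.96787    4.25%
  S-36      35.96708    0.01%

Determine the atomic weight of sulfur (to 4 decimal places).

32.0648 amu

The abundance-weighted mean is 0.9499 × 31.97207 + 0.0075 × 32.97146 + 0.0425 × 33.96787 + 0.0001 × 35.96708
= 30.370269 + 0.247286 + 1.443634 + 0.003597 = 32.064786 amu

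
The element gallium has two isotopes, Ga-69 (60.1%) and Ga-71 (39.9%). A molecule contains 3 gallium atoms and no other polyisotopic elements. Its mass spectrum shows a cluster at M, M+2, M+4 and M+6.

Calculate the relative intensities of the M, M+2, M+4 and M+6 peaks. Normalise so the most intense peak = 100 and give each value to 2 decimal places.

Expanding (0.601 + 0.399)^3:
P(M) = 0.601^3 = 0.217082
P(M+2) = 3 × 0.601^2 × 0.399^1 = 0.432358
P(M+4) = 3 × 0.601^1 × 0.399^2 = 0.287039
P(M+6) = 0.399^3 = 0.063521
The M+2 peak is largest (0.432358); scaling to 100 gives 50.21 : 100.00 : 66.39 : 14.69.

50.21 : 100.00 : 66.39 : 14.69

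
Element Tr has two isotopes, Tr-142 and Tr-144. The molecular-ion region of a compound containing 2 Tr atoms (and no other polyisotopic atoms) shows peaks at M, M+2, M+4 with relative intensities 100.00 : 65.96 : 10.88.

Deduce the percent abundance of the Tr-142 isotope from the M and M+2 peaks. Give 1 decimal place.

75.2%

Write p for the Tr-142 fraction. I(M+2)/I(M) = [C(2,1)·p^1·(1−p)] / p^2 = 2·(1−p)/p = 65.96/100.00 = 0.6596
(1−p)/p = 0.6596/2 = 0.3298  ⇒  p = 1/(1 + 0.3298) = 0.7520
Tr-142: 75.2%, Tr-144: 24.8%.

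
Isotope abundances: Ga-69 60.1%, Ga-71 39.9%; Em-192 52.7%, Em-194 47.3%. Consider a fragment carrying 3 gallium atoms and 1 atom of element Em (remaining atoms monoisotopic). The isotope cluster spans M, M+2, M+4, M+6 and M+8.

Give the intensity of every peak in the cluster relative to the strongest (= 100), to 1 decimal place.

32.2 : 92.9 : 100.0 : 47.6 : 8.4

Gallium pattern (n=3): 0.2170818 : 0.4323576 : 0.2870394 : 0.0635212
Element Em pattern (n=1): 0.5270 : 0.4730
Convolve the two distributions (both contribute in 2-u steps):
  M: 0.2170818×0.5270 = 0.114402
  M+2: 0.2170818×0.4730 + 0.4323576×0.5270 = 0.330532
  M+4: 0.4323576×0.4730 + 0.2870394×0.5270 = 0.355775
  M+6: 0.2870394×0.4730 + 0.0635212×0.5270 = 0.169245
  M+8: 0.0635212×0.4730 = 0.030046
Scale to base peak (0.355775) = 100: 32.2 : 92.9 : 100.0 : 47.6 : 8.4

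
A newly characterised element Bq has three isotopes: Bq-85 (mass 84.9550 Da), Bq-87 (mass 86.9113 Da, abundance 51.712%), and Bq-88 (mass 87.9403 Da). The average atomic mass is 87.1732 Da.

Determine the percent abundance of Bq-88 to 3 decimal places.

40.417%

Let x and y be the fractions of Bq-85 and Bq-88. Then x + y = 1 − 0.51712 = 0.48288 and 84.9550x + 87.9403y = 87.1732 − 0.51712×86.9113 = 42.229628544.
Substituting: 84.9550x + 87.9403(0.48288 − x) = 42.229628544
(84.9550 − 87.9403)x = -0.23498352  ⇒  x = 0.07871, y = 0.40417
Bq-85: 7.871%, Bq-88: 40.417%.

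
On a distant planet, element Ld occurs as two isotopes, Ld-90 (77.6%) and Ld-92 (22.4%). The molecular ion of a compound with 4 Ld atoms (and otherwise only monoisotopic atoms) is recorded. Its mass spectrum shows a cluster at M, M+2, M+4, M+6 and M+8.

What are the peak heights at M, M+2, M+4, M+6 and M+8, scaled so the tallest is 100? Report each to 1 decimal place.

86.6 : 100.0 : 43.3 : 8.3 : 0.6

The 4 Ld atoms are independent, so intensities follow the terms of (0.776 + 0.224)^4.
P(M) = 0.776^4 = 0.362616
P(M+2) = 4 × 0.776^3 × 0.224^1 = 0.418691
P(M+4) = 6 × 0.776^2 × 0.224^2 = 0.181289
P(M+6) = 4 × 0.776^1 × 0.224^3 = 0.034887
P(M+8) = 0.224^4 = 0.002518
The M+2 peak is largest (0.418691); scaling to 100 gives 86.6 : 100.0 : 43.3 : 8.3 : 0.6.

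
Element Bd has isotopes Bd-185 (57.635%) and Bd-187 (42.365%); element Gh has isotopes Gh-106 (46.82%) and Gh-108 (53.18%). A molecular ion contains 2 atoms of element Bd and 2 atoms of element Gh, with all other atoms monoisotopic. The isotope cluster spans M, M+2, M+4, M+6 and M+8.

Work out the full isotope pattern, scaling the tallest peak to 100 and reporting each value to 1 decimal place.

Element Bd pattern (n=2): 0.33217932 : 0.48834135 : 0.17947932
Element Gh pattern (n=2): 0.21921124 : 0.49797752 : 0.28281124
Convolve the two distributions (both contribute in 2-u steps):
  M: 0.33217932×0.21921124 = 0.072817
  M+2: 0.33217932×0.49797752 + 0.48834135×0.21921124 = 0.272468
  M+4: 0.33217932×0.28281124 + 0.48834135×0.49797752 + 0.17947932×0.21921124 = 0.376471
  M+6: 0.48834135×0.28281124 + 0.17947932×0.49797752 = 0.227485
  M+8: 0.17947932×0.28281124 = 0.050759
Scale to base peak (0.376471) = 100: 19.3 : 72.4 : 100.0 : 60.4 : 13.5

19.3 : 72.4 : 100.0 : 60.4 : 13.5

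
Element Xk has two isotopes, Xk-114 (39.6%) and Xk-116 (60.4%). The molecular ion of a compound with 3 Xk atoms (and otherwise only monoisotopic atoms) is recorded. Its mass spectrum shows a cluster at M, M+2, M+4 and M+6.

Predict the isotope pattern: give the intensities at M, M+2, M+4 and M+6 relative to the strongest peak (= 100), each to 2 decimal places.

The 3 Xk atoms are independent, so intensities follow the terms of (0.396 + 0.604)^3.
P(M) = 0.396^3 = 0.062099
P(M+2) = 3 × 0.396^2 × 0.604^1 = 0.284151
P(M+4) = 3 × 0.396^1 × 0.604^2 = 0.433401
P(M+6) = 0.604^3 = 0.220349
The M+4 peak is largest (0.433401); scaling to 100 gives 14.33 : 65.56 : 100.00 : 50.84.

14.33 : 65.56 : 100.00 : 50.84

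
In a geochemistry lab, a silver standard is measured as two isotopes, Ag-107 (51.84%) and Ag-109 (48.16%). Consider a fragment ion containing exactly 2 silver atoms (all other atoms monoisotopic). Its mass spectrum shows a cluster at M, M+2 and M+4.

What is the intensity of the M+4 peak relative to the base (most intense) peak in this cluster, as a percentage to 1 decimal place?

Term probabilities: M 0.2687, M+2 0.4993, M+4 0.2319. Base peak = M+2.
P(M+2) = C(2,1) × 0.5184^1 × 0.4816^1 = 2 × 0.5184 × 0.4816 = 0.499323 (base)
P(M+4) = C(2,2) × 0.5184^0 × 0.4816^2 = 1 × 1.0000 × 0.23193856 = 0.231939
Relative intensity = 0.231939 / 0.499323 × 100 = 46.5

46.5%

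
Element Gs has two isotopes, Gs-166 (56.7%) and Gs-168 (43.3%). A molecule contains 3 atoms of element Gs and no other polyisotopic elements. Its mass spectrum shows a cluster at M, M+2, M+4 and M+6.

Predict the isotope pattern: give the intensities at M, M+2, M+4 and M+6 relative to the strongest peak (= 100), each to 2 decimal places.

43.65 : 100.00 : 76.37 : 19.44

Expanding (0.567 + 0.433)^3:
P(M) = 0.567^3 = 0.182284
P(M+2) = 3 × 0.567^2 × 0.433^1 = 0.417614
P(M+4) = 3 × 0.567^1 × 0.433^2 = 0.318919
P(M+6) = 0.433^3 = 0.081183
The M+2 peak is largest (0.417614); scaling to 100 gives 43.65 : 100.00 : 76.37 : 19.44.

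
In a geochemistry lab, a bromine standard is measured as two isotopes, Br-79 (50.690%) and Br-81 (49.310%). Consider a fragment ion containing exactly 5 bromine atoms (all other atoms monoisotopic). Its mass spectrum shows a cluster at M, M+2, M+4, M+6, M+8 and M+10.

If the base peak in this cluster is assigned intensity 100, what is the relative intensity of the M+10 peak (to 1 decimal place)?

Binomial terms of (0.50690 + 0.49310)^5: M 0.0335, M+2 0.1628, M+4 0.3167, M+6 0.3081, M+8 0.1498, M+10 0.0292 → M+4 is the base peak.
P(M+4) = C(5,2) × 0.50690^3 × 0.49310^2 = 10 × 0.13024674 × 0.24314761 = 0.316692 (base)
P(M+10) = C(5,5) × 0.50690^0 × 0.49310^5 = 1 × 1.0000 × 0.02915245 = 0.029152
Relative intensity = 0.029152 / 0.316692 × 100 = 9.2

9.2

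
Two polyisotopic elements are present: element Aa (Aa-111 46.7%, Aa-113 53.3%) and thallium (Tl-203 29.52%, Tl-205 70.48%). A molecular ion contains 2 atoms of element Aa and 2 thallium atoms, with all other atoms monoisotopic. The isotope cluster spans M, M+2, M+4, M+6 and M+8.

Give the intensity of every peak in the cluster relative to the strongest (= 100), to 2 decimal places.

5.20 : 36.70 : 93.09 : 100.00 : 38.61

Element Aa pattern (n=2): 0.218089 : 0.497822 : 0.284089
Thallium pattern (n=2): 0.08714304 : 0.41611392 : 0.49674304
Convolve the two distributions (both contribute in 2-u steps):
  M: 0.218089×0.08714304 = 0.019005
  M+2: 0.218089×0.41611392 + 0.497822×0.08714304 = 0.134132
  M+4: 0.218089×0.49674304 + 0.497822×0.41611392 + 0.284089×0.08714304 = 0.340241
  M+6: 0.497822×0.49674304 + 0.284089×0.41611392 = 0.365503
  M+8: 0.284089×0.49674304 = 0.141119
Scale to base peak (0.365503) = 100: 5.20 : 36.70 : 93.09 : 100.00 : 38.61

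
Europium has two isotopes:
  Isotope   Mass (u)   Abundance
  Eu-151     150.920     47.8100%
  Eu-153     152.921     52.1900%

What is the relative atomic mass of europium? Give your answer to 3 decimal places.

151.964 u

The abundance-weighted mean is 0.478100 × 150.920 + 0.521900 × 152.921
= 72.1549 + 79.8095 = 151.9644 u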